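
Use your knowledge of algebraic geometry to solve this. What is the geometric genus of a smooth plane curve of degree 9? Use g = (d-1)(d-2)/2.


Using the genus formula for smooth plane curves:
g = (d-1)(d-2)/2
g = (9-1)(9-2)/2
g = 8*7/2
g = 56/2 = 28

28


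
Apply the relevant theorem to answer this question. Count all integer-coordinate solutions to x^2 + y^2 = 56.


Systematically check integer values of x where x^2 <= 56.
For each valid x, check if 56 - x^2 is a perfect square.
Total integer solutions found: 0

0


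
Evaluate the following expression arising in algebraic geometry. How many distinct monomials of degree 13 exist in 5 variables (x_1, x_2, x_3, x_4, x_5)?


The number of degree-13 monomials in 5 variables is C(d+n-1, n-1).
= C(13+5-1, 5-1) = C(17, 4)
= 2380

2380


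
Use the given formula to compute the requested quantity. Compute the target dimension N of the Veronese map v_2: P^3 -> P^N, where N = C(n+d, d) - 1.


The Veronese embedding v_d: P^n -> P^N maps each point to all
degree-d monomials in n+1 homogeneous coordinates.
N = C(n+d, d) - 1
N = C(3+2, 2) - 1
N = C(5, 2) - 1
C(5, 2) = 10
N = 10 - 1 = 9

9


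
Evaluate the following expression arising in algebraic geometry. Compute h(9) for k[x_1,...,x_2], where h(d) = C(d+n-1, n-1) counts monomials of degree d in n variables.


The Hilbert function for the polynomial ring in 2 variables is:
h(d) = C(d+n-1, n-1)
h(9) = C(9+2-1, 2-1) = C(10, 1)
= 10! / (1! * 9!)
= 10

10


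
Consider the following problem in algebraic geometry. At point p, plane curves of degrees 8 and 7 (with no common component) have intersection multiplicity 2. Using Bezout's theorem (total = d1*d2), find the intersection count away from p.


By Bezout's theorem, the total intersection number is d1 * d2.
Total = 8 * 7 = 56
Intersection multiplicity at p = 2
Remaining intersections = 56 - 2 = 54

54


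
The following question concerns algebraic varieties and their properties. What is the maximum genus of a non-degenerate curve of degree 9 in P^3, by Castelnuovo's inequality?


Castelnuovo's bound: write d - 1 = m(r-1) + epsilon with 0 <= epsilon < r-1.
d - 1 = 9 - 1 = 8
r - 1 = 3 - 1 = 2
8 = 4*2 + 0, so m = 4, epsilon = 0
pi(d, r) = m(m-1)(r-1)/2 + m*epsilon
= 4*3*2/2 + 4*0
= 24/2 + 0
= 12 + 0 = 12

12


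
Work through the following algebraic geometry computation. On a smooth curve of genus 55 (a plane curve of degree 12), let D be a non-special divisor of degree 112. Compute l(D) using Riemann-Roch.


First, compute the genus of a smooth plane curve of degree 12:
g = (d-1)(d-2)/2 = (12-1)(12-2)/2 = 55
For a non-special divisor D (i.e., h^1(D) = 0), Riemann-Roch gives:
l(D) = deg(D) - g + 1
Since deg(D) = 112 >= 2g - 1 = 109, D is non-special.
l(D) = 112 - 55 + 1 = 58

58


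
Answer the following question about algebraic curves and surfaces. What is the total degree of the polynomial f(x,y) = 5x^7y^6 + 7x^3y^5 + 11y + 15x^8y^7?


Examine each term for its total degree (sum of exponents).
  Term '5x^7y^6' has total degree 7+6 = 13.
  Term '7x^3y^5' has total degree 3+5 = 8.
  Term '11y' has total degree 0+1 = 1.
  Term '15x^8y^7' has total degree 8+7 = 15.
The maximum total degree among all terms is 15.

15


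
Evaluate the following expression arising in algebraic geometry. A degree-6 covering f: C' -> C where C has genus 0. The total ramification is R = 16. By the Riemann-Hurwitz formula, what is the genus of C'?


Riemann-Hurwitz formula: 2g' - 2 = d(2g - 2) + R
Given: d = 6, g = 0, R = 16
2g' - 2 = 6*(2*0 - 2) + 16
2g' - 2 = 6*(-2) + 16
2g' - 2 = -12 + 16 = 4
2g' = 6
g' = 3

3


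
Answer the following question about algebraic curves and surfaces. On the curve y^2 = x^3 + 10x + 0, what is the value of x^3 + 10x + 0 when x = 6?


Compute x^3 + 10x + 0 at x = 6:
x^3 = 6^3 = 216
10*x = 10*6 = 60
Sum: 216 + 60 + 0 = 276

276


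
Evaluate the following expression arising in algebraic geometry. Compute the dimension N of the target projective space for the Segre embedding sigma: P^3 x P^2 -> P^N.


The Segre embedding maps P^m x P^n into P^N via
all products of coordinates from each factor.
N = (m+1)(n+1) - 1
N = (3+1)(2+1) - 1
N = 4*3 - 1
N = 12 - 1 = 11

11


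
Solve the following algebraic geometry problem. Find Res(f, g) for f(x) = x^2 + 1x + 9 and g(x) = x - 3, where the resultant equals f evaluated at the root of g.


For Res(f, x - c), we evaluate f at x = c.
f(3) = 3^2 + 1*3 + 9
= 9 + 3 + 9
= 12 + 9 = 21
Res(f, g) = 21

21


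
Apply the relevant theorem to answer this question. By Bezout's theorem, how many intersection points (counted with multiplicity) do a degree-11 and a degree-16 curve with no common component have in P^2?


Bezout's theorem states the intersection count equals the product of degrees.
Intersection count = 11 * 16 = 176

176


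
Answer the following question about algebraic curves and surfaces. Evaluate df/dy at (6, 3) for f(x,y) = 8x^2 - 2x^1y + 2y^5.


df/dy = (-2)*x^1 + 5*2*y^4
At (6,3): (-2)*6^1 + 5*2*3^4
= -12 + 810
= 798

798


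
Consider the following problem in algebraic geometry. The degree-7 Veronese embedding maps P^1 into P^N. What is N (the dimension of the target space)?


The Veronese embedding v_d: P^n -> P^N maps each point to all
degree-d monomials in n+1 homogeneous coordinates.
N = C(n+d, d) - 1
N = C(1+7, 7) - 1
N = C(8, 7) - 1
C(8, 7) = 8
N = 8 - 1 = 7

7


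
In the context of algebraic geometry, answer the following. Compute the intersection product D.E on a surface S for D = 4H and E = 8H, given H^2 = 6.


Using bilinearity of the intersection pairing on a surface S:
(aH).(bH) = ab * (H.H)
We have H^2 = 6.
D.E = (4H).(8H) = 4*8*6
= 32*6
= 192

192


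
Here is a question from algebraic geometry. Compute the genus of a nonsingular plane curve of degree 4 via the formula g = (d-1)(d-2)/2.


Using the genus formula for smooth plane curves:
g = (d-1)(d-2)/2
g = (4-1)(4-2)/2
g = 3*2/2
g = 6/2 = 3

3


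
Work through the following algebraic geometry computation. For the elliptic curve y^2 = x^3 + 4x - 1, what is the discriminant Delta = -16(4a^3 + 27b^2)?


Compute each component:
4a^3 = 4*4^3 = 4*64 = 256
27b^2 = 27*(-1)^2 = 27*1 = 27
4a^3 + 27b^2 = 256 + 27 = 283
Delta = -16*283 = -4528

-4528


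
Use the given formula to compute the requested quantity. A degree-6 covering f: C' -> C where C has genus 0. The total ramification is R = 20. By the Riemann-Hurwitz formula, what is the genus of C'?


Riemann-Hurwitz formula: 2g' - 2 = d(2g - 2) + R
Given: d = 6, g = 0, R = 20
2g' - 2 = 6*(2*0 - 2) + 20
2g' - 2 = 6*(-2) + 20
2g' - 2 = -12 + 20 = 8
2g' = 10
g' = 5

5


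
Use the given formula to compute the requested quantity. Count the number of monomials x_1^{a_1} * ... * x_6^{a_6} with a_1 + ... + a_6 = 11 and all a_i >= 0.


The number of degree-11 monomials in 6 variables is C(d+n-1, n-1).
= C(11+6-1, 6-1) = C(16, 5)
= 4368

4368


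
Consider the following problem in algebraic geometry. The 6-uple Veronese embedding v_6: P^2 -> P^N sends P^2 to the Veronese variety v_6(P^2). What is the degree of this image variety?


The Veronese variety v_6(P^2) has degree d^r.
d^r = 6^2 = 36

36


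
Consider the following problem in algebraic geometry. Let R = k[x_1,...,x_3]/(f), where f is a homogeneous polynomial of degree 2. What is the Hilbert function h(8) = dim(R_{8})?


For R = k[x_1,...,x_n]/(f) with f homogeneous of degree e:
The Hilbert series is (1 - t^e)/(1 - t)^n.
So h(d) = C(d+n-1, n-1) - C(d-e+n-1, n-1) for d >= e.
With n=3, e=2, d=8:
C(8+3-1, 3-1) = C(10, 2) = 45
C(8-2+3-1, 3-1) = C(8, 2) = 28
h(8) = 45 - 28 = 17

17


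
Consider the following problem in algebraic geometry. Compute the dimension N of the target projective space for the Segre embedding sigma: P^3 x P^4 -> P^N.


The Segre embedding maps P^m x P^n into P^N via
all products of coordinates from each factor.
N = (m+1)(n+1) - 1
N = (3+1)(4+1) - 1
N = 4*5 - 1
N = 20 - 1 = 19

19


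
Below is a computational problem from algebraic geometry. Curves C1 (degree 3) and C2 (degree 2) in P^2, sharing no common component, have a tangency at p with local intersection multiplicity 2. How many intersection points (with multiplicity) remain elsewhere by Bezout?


By Bezout's theorem, the total intersection number is d1 * d2.
Total = 3 * 2 = 6
Intersection multiplicity at p = 2
Remaining intersections = 6 - 2 = 4

4


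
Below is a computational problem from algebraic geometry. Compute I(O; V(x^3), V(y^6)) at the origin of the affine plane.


The intersection multiplicity of V(x^a) and V(y^b) at the origin is:
I(O; V(x^3), V(y^6)) = dim_k(k[x,y]/(x^3, y^6))
A basis for k[x,y]/(x^3, y^6) is the set of monomials x^i * y^j
where 0 <= i < 3 and 0 <= j < 6.
The number of such monomials is 3 * 6 = 18

18


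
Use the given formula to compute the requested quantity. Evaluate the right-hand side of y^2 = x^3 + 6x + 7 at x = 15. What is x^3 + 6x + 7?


Compute x^3 + 6x + 7 at x = 15:
x^3 = 15^3 = 3375
6*x = 6*15 = 90
Sum: 3375 + 90 + 7 = 3472

3472


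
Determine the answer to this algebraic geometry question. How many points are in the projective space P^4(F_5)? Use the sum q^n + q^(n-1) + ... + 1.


P^4(F_5) has (q^(n+1) - 1)/(q - 1) points.
= 5^4 + 5^3 + 5^2 + 5^1 + 5^0
= 625 + 125 + 25 + 5 + 1
= 781

781


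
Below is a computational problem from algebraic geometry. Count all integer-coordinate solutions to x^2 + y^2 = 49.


Systematically check integer values of x where x^2 <= 49.
For each valid x, check if 49 - x^2 is a perfect square.
x=0: 49 - 0 = 49, sqrt = 7 (valid)
x=7: 49 - 49 = 0, sqrt = 0 (valid)
Total integer solutions found: 4

4


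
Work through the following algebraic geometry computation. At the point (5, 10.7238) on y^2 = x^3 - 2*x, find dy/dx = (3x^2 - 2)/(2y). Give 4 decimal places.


Using implicit differentiation of y^2 = x^3 - 2*x:
2y * dy/dx = 3x^2 - 2
dy/dx = (3x^2 - 2)/(2y)
Numerator: 3*5^2 - 2 = 73
Denominator: 2*10.7238 = 21.4476
dy/dx = 73/21.4476 = 3.4036

3.4036


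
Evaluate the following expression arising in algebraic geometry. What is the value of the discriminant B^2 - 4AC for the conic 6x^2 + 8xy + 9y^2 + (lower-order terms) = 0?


The discriminant of a conic Ax^2 + Bxy + Cy^2 + ... = 0 is B^2 - 4AC.
B^2 = 8^2 = 64
4AC = 4*6*9 = 216
Discriminant = 64 - 216 = -152

-152


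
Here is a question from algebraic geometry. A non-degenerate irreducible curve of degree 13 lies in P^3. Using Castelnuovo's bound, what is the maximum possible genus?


Castelnuovo's bound: write d - 1 = m(r-1) + epsilon with 0 <= epsilon < r-1.
d - 1 = 13 - 1 = 12
r - 1 = 3 - 1 = 2
12 = 6*2 + 0, so m = 6, epsilon = 0
pi(d, r) = m(m-1)(r-1)/2 + m*epsilon
= 6*5*2/2 + 6*0
= 60/2 + 0
= 30 + 0 = 30

30


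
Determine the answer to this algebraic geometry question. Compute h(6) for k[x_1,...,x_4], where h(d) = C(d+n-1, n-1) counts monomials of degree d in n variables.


The Hilbert function for the polynomial ring in 4 variables is:
h(d) = C(d+n-1, n-1)
h(6) = C(6+4-1, 4-1) = C(9, 3)
= 9! / (3! * 6!)
= 84

84


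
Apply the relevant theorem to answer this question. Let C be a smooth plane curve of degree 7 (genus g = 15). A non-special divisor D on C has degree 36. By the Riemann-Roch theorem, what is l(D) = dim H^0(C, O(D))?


First, compute the genus of a smooth plane curve of degree 7:
g = (d-1)(d-2)/2 = (7-1)(7-2)/2 = 15
For a non-special divisor D (i.e., h^1(D) = 0), Riemann-Roch gives:
l(D) = deg(D) - g + 1
Since deg(D) = 36 >= 2g - 1 = 29, D is non-special.
l(D) = 36 - 15 + 1 = 22

22


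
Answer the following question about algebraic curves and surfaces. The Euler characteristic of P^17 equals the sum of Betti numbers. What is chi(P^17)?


The complex projective space P^17 has one cell in each even real dimension 0, 2, ..., 34.
The cohomology groups are H^{2k}(P^17) = Z for k = 0,...,17, and 0 otherwise.
Euler characteristic = sum of Betti numbers = 1 per even-dimensional cohomology group.
chi(P^17) = 17 + 1 = 18

18


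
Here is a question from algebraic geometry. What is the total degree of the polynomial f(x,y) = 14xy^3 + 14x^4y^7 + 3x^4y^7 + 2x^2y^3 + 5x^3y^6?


Examine each term for its total degree (sum of exponents).
  Term '14xy^3' has total degree 1+3 = 4.
  Term '14x^4y^7' has total degree 4+7 = 11.
  Term '3x^4y^7' has total degree 4+7 = 11.
  Term '2x^2y^3' has total degree 2+3 = 5.
  Term '5x^3y^6' has total degree 3+6 = 9.
The maximum total degree among all terms is 11.

11


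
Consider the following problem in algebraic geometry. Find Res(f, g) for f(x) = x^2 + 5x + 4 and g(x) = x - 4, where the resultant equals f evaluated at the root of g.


For Res(f, x - c), we evaluate f at x = c.
f(4) = 4^2 + 5*4 + 4
= 16 + 20 + 4
= 36 + 4 = 40
Res(f, g) = 40

40


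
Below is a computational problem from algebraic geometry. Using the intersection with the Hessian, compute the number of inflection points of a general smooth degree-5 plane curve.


For a general smooth plane curve C of degree d, the inflection points are
the intersection of C with its Hessian curve, which has degree 3(d-2).
By Bezout, the total intersection number is d * 3(d-2) = 5 * 9 = 45.
For a general curve every flex is ordinary, so each contributes
multiplicity 1 to C·Hess(C), and the number of distinct inflection
points is 3d(d-2).
Inflection points = 3*5*(5-2) = 3*5*3 = 45

45


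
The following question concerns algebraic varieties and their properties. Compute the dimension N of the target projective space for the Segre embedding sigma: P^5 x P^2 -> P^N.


The Segre embedding maps P^m x P^n into P^N via
all products of coordinates from each factor.
N = (m+1)(n+1) - 1
N = (5+1)(2+1) - 1
N = 6*3 - 1
N = 18 - 1 = 17

17


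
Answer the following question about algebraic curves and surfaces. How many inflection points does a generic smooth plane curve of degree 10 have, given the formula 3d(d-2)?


For a general smooth plane curve C of degree d, the inflection points are
the intersection of C with its Hessian curve, which has degree 3(d-2).
By Bezout, the total intersection number is d * 3(d-2) = 10 * 24 = 240.
For a general curve every flex is ordinary, so each contributes
multiplicity 1 to C·Hess(C), and the number of distinct inflection
points is 3d(d-2).
Inflection points = 3*10*(10-2) = 3*10*8 = 240

240


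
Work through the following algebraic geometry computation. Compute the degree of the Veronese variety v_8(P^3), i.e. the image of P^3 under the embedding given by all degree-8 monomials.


The Veronese variety v_8(P^3) has degree d^r.
d^r = 8^3 = 512

512


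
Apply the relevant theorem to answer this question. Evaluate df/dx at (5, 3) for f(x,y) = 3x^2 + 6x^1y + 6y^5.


df/dx = 2*3*x^1 + 1*6*x^0*y
At (5,3): 2*3*5^1 + 1*6*5^0*3
= 30 + 18
= 48

48


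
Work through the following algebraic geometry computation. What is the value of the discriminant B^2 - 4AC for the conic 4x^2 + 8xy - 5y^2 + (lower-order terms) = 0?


The discriminant of a conic Ax^2 + Bxy + Cy^2 + ... = 0 is B^2 - 4AC.
B^2 = 8^2 = 64
4AC = 4*4*(-5) = -80
Discriminant = 64 + 80 = 144

144


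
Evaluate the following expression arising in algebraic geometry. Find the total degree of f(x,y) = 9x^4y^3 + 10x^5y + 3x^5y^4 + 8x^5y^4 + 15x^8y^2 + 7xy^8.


Examine each term for its total degree (sum of exponents).
  Term '9x^4y^3' has total degree 4+3 = 7.
  Term '10x^5y' has total degree 5+1 = 6.
  Term '3x^5y^4' has total degree 5+4 = 9.
  Term '8x^5y^4' has total degree 5+4 = 9.
  Term '15x^8y^2' has total degree 8+2 = 10.
  Term '7xy^8' has total degree 1+8 = 9.
The maximum total degree among all terms is 10.

10


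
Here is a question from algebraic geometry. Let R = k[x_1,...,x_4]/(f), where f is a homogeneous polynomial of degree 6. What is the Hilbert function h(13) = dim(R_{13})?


For R = k[x_1,...,x_n]/(f) with f homogeneous of degree e:
The Hilbert series is (1 - t^e)/(1 - t)^n.
So h(d) = C(d+n-1, n-1) - C(d-e+n-1, n-1) for d >= e.
With n=4, e=6, d=13:
C(13+4-1, 4-1) = C(16, 3) = 560
C(13-6+4-1, 4-1) = C(10, 3) = 120
h(13) = 560 - 120 = 440

440


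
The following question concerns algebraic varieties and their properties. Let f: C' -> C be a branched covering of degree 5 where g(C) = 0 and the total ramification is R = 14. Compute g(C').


Riemann-Hurwitz formula: 2g' - 2 = d(2g - 2) + R
Given: d = 5, g = 0, R = 14
2g' - 2 = 5*(2*0 - 2) + 14
2g' - 2 = 5*(-2) + 14
2g' - 2 = -10 + 14 = 4
2g' = 6
g' = 3

3


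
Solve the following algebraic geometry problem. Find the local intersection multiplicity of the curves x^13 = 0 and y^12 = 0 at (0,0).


The intersection multiplicity of V(x^a) and V(y^b) at the origin is:
I(O; V(x^13), V(y^12)) = dim_k(k[x,y]/(x^13, y^12))
A basis for k[x,y]/(x^13, y^12) is the set of monomials x^i * y^j
where 0 <= i < 13 and 0 <= j < 12.
The number of such monomials is 13 * 12 = 156

156


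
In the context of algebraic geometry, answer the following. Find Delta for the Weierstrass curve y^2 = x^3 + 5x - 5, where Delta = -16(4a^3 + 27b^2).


Compute each component:
4a^3 = 4*5^3 = 4*125 = 500
27b^2 = 27*(-5)^2 = 27*25 = 675
4a^3 + 27b^2 = 500 + 675 = 1175
Delta = -16*1175 = -18800

-18800


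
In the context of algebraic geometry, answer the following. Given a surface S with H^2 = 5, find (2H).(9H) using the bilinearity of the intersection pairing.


Using bilinearity of the intersection pairing on a surface S:
(aH).(bH) = ab * (H.H)
We have H^2 = 5.
D.E = (2H).(9H) = 2*9*5
= 18*5
= 90

90


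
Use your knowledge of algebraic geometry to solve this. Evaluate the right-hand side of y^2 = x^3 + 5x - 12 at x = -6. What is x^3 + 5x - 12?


Compute x^3 + 5x - 12 at x = -6:
x^3 = (-6)^3 = -216
5*x = 5*(-6) = -30
Sum: -216 - 30 - 12 = -258

-258


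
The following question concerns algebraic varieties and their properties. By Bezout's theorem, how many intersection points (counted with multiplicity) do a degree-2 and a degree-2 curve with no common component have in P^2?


Bezout's theorem states the intersection count equals the product of degrees.
Intersection count = 2 * 2 = 4

4


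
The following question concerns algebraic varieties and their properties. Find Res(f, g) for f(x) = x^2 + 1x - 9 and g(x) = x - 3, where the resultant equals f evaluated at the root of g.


For Res(f, x - c), we evaluate f at x = c.
f(3) = 3^2 + 1*3 - 9
= 9 + 3 - 9
= 12 - 9 = 3
Res(f, g) = 3

3


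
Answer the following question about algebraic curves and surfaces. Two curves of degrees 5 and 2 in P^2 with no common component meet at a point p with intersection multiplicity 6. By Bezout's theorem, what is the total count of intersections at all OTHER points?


By Bezout's theorem, the total intersection number is d1 * d2.
Total = 5 * 2 = 10
Intersection multiplicity at p = 6
Remaining intersections = 10 - 6 = 4

4


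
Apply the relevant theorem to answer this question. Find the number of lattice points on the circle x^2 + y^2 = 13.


Systematically check integer values of x where x^2 <= 13.
For each valid x, check if 13 - x^2 is a perfect square.
x=2: 13 - 4 = 9, sqrt = 3 (valid)
x=3: 13 - 9 = 4, sqrt = 2 (valid)
Total integer solutions found: 8

8


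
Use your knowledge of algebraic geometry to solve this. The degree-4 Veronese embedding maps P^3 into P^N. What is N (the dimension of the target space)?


The Veronese embedding v_d: P^n -> P^N maps each point to all
degree-d monomials in n+1 homogeneous coordinates.
N = C(n+d, d) - 1
N = C(3+4, 4) - 1
N = C(7, 4) - 1
C(7, 4) = 35
N = 35 - 1 = 34

34


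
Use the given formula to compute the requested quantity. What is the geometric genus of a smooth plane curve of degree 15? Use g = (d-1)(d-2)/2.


Using the genus formula for smooth plane curves:
g = (d-1)(d-2)/2
g = (15-1)(15-2)/2
g = 14*13/2
g = 182/2 = 91

91


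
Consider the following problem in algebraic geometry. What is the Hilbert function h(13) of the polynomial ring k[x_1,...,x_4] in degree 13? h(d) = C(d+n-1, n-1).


The Hilbert function for the polynomial ring in 4 variables is:
h(d) = C(d+n-1, n-1)
h(13) = C(13+4-1, 4-1) = C(16, 3)
= 16! / (3! * 13!)
= 560

560


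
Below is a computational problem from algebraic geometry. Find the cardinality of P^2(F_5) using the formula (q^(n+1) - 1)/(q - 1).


P^2(F_5) has (q^(n+1) - 1)/(q - 1) points.
= 5^2 + 5^1 + 5^0
= 25 + 5 + 1
= 31

31


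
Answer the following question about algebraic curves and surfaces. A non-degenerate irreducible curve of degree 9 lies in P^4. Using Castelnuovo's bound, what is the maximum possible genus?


Castelnuovo's bound: write d - 1 = m(r-1) + epsilon with 0 <= epsilon < r-1.
d - 1 = 9 - 1 = 8
r - 1 = 4 - 1 = 3
8 = 2*3 + 2, so m = 2, epsilon = 2
pi(d, r) = m(m-1)(r-1)/2 + m*epsilon
= 2*1*3/2 + 2*2
= 6/2 + 4
= 3 + 4 = 7

7


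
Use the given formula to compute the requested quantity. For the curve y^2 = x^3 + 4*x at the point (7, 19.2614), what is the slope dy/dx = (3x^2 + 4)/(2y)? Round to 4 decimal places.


Using implicit differentiation of y^2 = x^3 + 4*x:
2y * dy/dx = 3x^2 + 4
dy/dx = (3x^2 + 4)/(2y)
Numerator: 3*7^2 + 4 = 151
Denominator: 2*19.2614 = 38.5228
dy/dx = 151/38.5228 = 3.9198

3.9198


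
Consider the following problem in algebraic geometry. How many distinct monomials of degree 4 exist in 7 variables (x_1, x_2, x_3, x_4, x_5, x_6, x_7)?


The number of degree-4 monomials in 7 variables is C(d+n-1, n-1).
= C(4+7-1, 7-1) = C(10, 6)
= 210

210


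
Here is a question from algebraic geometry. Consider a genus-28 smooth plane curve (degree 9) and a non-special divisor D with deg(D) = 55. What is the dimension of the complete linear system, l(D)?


First, compute the genus of a smooth plane curve of degree 9:
g = (d-1)(d-2)/2 = (9-1)(9-2)/2 = 28
For a non-special divisor D (i.e., h^1(D) = 0), Riemann-Roch gives:
l(D) = deg(D) - g + 1
Since deg(D) = 55 >= 2g - 1 = 55, D is non-special.
l(D) = 55 - 28 + 1 = 28

28


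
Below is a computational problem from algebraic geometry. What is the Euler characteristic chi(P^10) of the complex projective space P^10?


The complex projective space P^10 has one cell in each even real dimension 0, 2, ..., 20.
The cohomology groups are H^{2k}(P^10) = Z for k = 0,...,10, and 0 otherwise.
Euler characteristic = sum of Betti numbers = 1 per even-dimensional cohomology group.
chi(P^10) = 10 + 1 = 11

11


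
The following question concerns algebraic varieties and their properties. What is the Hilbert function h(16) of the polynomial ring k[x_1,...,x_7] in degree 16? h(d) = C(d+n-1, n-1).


The Hilbert function for the polynomial ring in 7 variables is:
h(d) = C(d+n-1, n-1)
h(16) = C(16+7-1, 7-1) = C(22, 6)
= 22! / (6! * 16!)
= 74613

74613


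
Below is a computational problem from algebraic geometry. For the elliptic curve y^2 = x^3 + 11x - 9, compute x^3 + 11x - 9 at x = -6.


Compute x^3 + 11x - 9 at x = -6:
x^3 = (-6)^3 = -216
11*x = 11*(-6) = -66
Sum: -216 - 66 - 9 = -291

-291


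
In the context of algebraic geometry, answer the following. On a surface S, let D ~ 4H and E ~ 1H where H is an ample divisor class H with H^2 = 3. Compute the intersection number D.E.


Using bilinearity of the intersection pairing on a surface S:
(aH).(bH) = ab * (H.H)
We have H^2 = 3.
D.E = (4H).(1H) = 4*1*3
= 4*3
= 12

12


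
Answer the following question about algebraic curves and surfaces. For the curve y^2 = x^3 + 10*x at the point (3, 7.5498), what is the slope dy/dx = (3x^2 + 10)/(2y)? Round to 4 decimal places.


Using implicit differentiation of y^2 = x^3 + 10*x:
2y * dy/dx = 3x^2 + 10
dy/dx = (3x^2 + 10)/(2y)
Numerator: 3*3^2 + 10 = 37
Denominator: 2*7.5498 = 15.0996
dy/dx = 37/15.0996 = 2.4504

2.4504


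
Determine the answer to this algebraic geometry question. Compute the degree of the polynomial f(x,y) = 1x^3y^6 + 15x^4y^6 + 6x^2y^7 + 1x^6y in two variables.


Examine each term for its total degree (sum of exponents).
  Term '1x^3y^6' has total degree 3+6 = 9.
  Term '15x^4y^6' has total degree 4+6 = 10.
  Term '6x^2y^7' has total degree 2+7 = 9.
  Term '1x^6y' has total degree 6+1 = 7.
The maximum total degree among all terms is 10.

10


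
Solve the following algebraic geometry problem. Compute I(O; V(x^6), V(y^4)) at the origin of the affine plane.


The intersection multiplicity of V(x^a) and V(y^b) at the origin is:
I(O; V(x^6), V(y^4)) = dim_k(k[x,y]/(x^6, y^4))
A basis for k[x,y]/(x^6, y^4) is the set of monomials x^i * y^j
where 0 <= i < 6 and 0 <= j < 4.
The number of such monomials is 6 * 4 = 24

24


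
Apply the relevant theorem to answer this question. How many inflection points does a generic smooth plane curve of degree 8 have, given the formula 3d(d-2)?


For a general smooth plane curve C of degree d, the inflection points are
the intersection of C with its Hessian curve, which has degree 3(d-2).
By Bezout, the total intersection number is d * 3(d-2) = 8 * 18 = 144.
For a general curve every flex is ordinary, so each contributes
multiplicity 1 to C·Hess(C), and the number of distinct inflection
points is 3d(d-2).
Inflection points = 3*8*(8-2) = 3*8*6 = 144

144


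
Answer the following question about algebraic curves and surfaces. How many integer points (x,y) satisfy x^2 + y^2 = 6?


Systematically check integer values of x where x^2 <= 6.
For each valid x, check if 6 - x^2 is a perfect square.
Total integer solutions found: 0

0


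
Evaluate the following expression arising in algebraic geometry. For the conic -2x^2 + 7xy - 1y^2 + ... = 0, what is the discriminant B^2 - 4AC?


The discriminant of a conic Ax^2 + Bxy + Cy^2 + ... = 0 is B^2 - 4AC.
B^2 = 7^2 = 49
4AC = 4*(-2)*(-1) = 8
Discriminant = 49 - 8 = 41

41


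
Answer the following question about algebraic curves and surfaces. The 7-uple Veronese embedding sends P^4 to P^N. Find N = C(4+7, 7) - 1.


The Veronese embedding v_d: P^n -> P^N maps each point to all
degree-d monomials in n+1 homogeneous coordinates.
N = C(n+d, d) - 1
N = C(4+7, 7) - 1
N = C(11, 7) - 1
C(11, 7) = 330
N = 330 - 1 = 329

329


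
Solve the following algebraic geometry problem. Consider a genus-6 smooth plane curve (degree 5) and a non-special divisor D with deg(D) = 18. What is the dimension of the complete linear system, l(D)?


First, compute the genus of a smooth plane curve of degree 5:
g = (d-1)(d-2)/2 = (5-1)(5-2)/2 = 6
For a non-special divisor D (i.e., h^1(D) = 0), Riemann-Roch gives:
l(D) = deg(D) - g + 1
Since deg(D) = 18 >= 2g - 1 = 11, D is non-special.
l(D) = 18 - 6 + 1 = 13

13


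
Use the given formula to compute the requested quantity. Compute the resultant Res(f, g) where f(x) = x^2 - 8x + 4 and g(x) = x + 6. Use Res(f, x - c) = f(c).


For Res(f, x - c), we evaluate f at x = c.
f(-6) = (-6)^2 - 8*(-6) + 4
= 36 + 48 + 4
= 84 + 4 = 88
Res(f, g) = 88

88


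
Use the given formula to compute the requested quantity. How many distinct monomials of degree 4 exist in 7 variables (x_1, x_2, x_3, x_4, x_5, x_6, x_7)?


The number of degree-4 monomials in 7 variables is C(d+n-1, n-1).
= C(4+7-1, 7-1) = C(10, 6)
= 210

210


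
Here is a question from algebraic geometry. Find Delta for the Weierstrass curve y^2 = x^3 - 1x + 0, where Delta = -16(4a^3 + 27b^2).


Compute each component:
4a^3 = 4*(-1)^3 = 4*(-1) = -4
27b^2 = 27*0^2 = 27*0 = 0
4a^3 + 27b^2 = -4 + 0 = -4
Delta = -16*(-4) = 64

64


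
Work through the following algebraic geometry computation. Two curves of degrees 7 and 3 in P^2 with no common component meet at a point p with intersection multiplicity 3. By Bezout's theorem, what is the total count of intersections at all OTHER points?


By Bezout's theorem, the total intersection number is d1 * d2.
Total = 7 * 3 = 21
Intersection multiplicity at p = 3
Remaining intersections = 21 - 3 = 18

18


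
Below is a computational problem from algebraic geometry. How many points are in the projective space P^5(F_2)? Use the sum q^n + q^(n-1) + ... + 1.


P^5(F_2) has (q^(n+1) - 1)/(q - 1) points.
= 2^5 + 2^4 + 2^3 + 2^2 + 2^1 + 2^0
= 32 + 16 + 8 + 4 + 2 + 1
= 63

63


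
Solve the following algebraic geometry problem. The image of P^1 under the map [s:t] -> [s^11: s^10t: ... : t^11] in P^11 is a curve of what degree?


The rational normal curve in P^11 is the image of P^1 under the 11-uple Veronese.
A general hyperplane in P^11 pulls back to a degree-11 form on P^1, which has 11 zeros,
so the curve meets a general hyperplane in 11 points. Degree = 11.

11


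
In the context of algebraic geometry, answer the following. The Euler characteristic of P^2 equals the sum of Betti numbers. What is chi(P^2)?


The complex projective space P^2 has one cell in each even real dimension 0, 2, ..., 4.
The cohomology groups are H^{2k}(P^2) = Z for k = 0,...,2, and 0 otherwise.
Euler characteristic = sum of Betti numbers = 1 per even-dimensional cohomology group.
chi(P^2) = 2 + 1 = 3

3


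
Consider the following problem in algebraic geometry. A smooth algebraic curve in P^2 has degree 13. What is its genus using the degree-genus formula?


Using the genus formula for smooth plane curves:
g = (d-1)(d-2)/2
g = (13-1)(13-2)/2
g = 12*11/2
g = 132/2 = 66

66


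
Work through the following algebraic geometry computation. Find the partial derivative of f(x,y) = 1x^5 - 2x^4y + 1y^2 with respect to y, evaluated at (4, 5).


df/dy = (-2)*x^4 + 2*1*y^1
At (4,5): (-2)*4^4 + 2*1*5^1
= -512 + 10
= -502

-502


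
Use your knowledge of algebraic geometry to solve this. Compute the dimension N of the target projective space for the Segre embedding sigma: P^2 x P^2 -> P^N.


The Segre embedding maps P^m x P^n into P^N via
all products of coordinates from each factor.
N = (m+1)(n+1) - 1
N = (2+1)(2+1) - 1
N = 3*3 - 1
N = 9 - 1 = 8

8


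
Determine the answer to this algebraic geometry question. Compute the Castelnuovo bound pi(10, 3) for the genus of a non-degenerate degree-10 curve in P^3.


Castelnuovo's bound: write d - 1 = m(r-1) + epsilon with 0 <= epsilon < r-1.
d - 1 = 10 - 1 = 9
r - 1 = 3 - 1 = 2
9 = 4*2 + 1, so m = 4, epsilon = 1
pi(d, r) = m(m-1)(r-1)/2 + m*epsilon
= 4*3*2/2 + 4*1
= 24/2 + 4
= 12 + 4 = 16

16


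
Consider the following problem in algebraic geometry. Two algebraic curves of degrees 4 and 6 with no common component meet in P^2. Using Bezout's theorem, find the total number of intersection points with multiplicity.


Bezout's theorem states the intersection count equals the product of degrees.
Intersection count = 4 * 6 = 24

24


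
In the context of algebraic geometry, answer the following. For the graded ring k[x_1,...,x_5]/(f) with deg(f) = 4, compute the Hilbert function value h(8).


For R = k[x_1,...,x_n]/(f) with f homogeneous of degree e:
The Hilbert series is (1 - t^e)/(1 - t)^n.
So h(d) = C(d+n-1, n-1) - C(d-e+n-1, n-1) for d >= e.
With n=5, e=4, d=8:
C(8+5-1, 5-1) = C(12, 4) = 495
C(8-4+5-1, 5-1) = C(8, 4) = 70
h(8) = 495 - 70 = 425

425


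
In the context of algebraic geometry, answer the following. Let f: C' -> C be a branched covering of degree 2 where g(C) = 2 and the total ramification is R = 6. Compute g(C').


Riemann-Hurwitz formula: 2g' - 2 = d(2g - 2) + R
Given: d = 2, g = 2, R = 6
2g' - 2 = 2*(2*2 - 2) + 6
2g' - 2 = 2*2 + 6
2g' - 2 = 4 + 6 = 10
2g' = 12
g' = 6

6


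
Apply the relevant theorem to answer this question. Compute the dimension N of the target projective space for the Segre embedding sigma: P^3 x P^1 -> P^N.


The Segre embedding maps P^m x P^n into P^N via
all products of coordinates from each factor.
N = (m+1)(n+1) - 1
N = (3+1)(1+1) - 1
N = 4*2 - 1
N = 8 - 1 = 7

7


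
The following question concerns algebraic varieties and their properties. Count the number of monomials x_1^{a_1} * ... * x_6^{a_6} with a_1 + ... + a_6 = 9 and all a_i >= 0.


The number of degree-9 monomials in 6 variables is C(d+n-1, n-1).
= C(9+6-1, 6-1) = C(14, 5)
= 2002

2002


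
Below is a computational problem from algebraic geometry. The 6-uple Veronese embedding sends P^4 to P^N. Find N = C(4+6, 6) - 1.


The Veronese embedding v_d: P^n -> P^N maps each point to all
degree-d monomials in n+1 homogeneous coordinates.
N = C(n+d, d) - 1
N = C(4+6, 6) - 1
N = C(10, 6) - 1
C(10, 6) = 210
N = 210 - 1 = 209

209


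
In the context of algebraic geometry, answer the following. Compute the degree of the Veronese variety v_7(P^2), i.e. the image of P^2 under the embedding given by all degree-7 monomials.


The Veronese variety v_7(P^2) has degree d^r.
d^r = 7^2 = 49

49


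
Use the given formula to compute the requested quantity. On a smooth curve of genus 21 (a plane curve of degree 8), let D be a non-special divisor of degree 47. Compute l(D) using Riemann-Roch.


First, compute the genus of a smooth plane curve of degree 8:
g = (d-1)(d-2)/2 = (8-1)(8-2)/2 = 21
For a non-special divisor D (i.e., h^1(D) = 0), Riemann-Roch gives:
l(D) = deg(D) - g + 1
Since deg(D) = 47 >= 2g - 1 = 41, D is non-special.
l(D) = 47 - 21 + 1 = 27

27


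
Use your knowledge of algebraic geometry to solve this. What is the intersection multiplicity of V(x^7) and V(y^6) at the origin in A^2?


The intersection multiplicity of V(x^a) and V(y^b) at the origin is:
I(O; V(x^7), V(y^6)) = dim_k(k[x,y]/(x^7, y^6))
A basis for k[x,y]/(x^7, y^6) is the set of monomials x^i * y^j
where 0 <= i < 7 and 0 <= j < 6.
The number of such monomials is 7 * 6 = 42

42


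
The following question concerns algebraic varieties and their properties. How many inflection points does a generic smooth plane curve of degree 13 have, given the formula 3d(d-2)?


For a general smooth plane curve C of degree d, the inflection points are
the intersection of C with its Hessian curve, which has degree 3(d-2).
By Bezout, the total intersection number is d * 3(d-2) = 13 * 33 = 429.
For a general curve every flex is ordinary, so each contributes
multiplicity 1 to C·Hess(C), and the number of distinct inflection
points is 3d(d-2).
Inflection points = 3*13*(13-2) = 3*13*11 = 429

429


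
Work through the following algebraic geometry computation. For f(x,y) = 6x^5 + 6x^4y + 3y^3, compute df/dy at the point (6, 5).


df/dy = 6*x^4 + 3*3*y^2
At (6,5): 6*6^4 + 3*3*5^2
= 7776 + 225
= 8001

8001


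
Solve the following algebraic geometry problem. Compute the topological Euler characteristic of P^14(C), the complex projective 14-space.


The complex projective space P^14 has one cell in each even real dimension 0, 2, ..., 28.
The cohomology groups are H^{2k}(P^14) = Z for k = 0,...,14, and 0 otherwise.
Euler characteristic = sum of Betti numbers = 1 per even-dimensional cohomology group.
chi(P^14) = 14 + 1 = 15

15


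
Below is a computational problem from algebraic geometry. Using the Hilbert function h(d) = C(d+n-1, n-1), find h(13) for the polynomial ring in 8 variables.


The Hilbert function for the polynomial ring in 8 variables is:
h(d) = C(d+n-1, n-1)
h(13) = C(13+8-1, 8-1) = C(20, 7)
= 20! / (7! * 13!)
= 77520

77520


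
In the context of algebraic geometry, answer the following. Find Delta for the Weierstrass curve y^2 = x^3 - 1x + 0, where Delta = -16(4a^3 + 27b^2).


Compute each component:
4a^3 = 4*(-1)^3 = 4*(-1) = -4
27b^2 = 27*0^2 = 27*0 = 0
4a^3 + 27b^2 = -4 + 0 = -4
Delta = -16*(-4) = 64

64


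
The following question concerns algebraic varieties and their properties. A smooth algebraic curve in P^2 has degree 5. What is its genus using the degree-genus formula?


Using the genus formula for smooth plane curves:
g = (d-1)(d-2)/2
g = (5-1)(5-2)/2
g = 4*3/2
g = 12/2 = 6

6


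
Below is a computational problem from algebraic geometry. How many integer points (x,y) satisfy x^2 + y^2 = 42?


Systematically check integer values of x where x^2 <= 42.
For each valid x, check if 42 - x^2 is a perfect square.
Total integer solutions found: 0

0


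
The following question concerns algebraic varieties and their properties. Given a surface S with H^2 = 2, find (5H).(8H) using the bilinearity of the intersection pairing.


Using bilinearity of the intersection pairing on a surface S:
(aH).(bH) = ab * (H.H)
We have H^2 = 2.
D.E = (5H).(8H) = 5*8*2
= 40*2
= 80

80


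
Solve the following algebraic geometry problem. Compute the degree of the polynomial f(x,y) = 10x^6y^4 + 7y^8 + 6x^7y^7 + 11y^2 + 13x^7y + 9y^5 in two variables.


Examine each term for its total degree (sum of exponents).
  Term '10x^6y^4' has total degree 6+4 = 10.
  Term '7y^8' has total degree 0+8 = 8.
  Term '6x^7y^7' has total degree 7+7 = 14.
  Term '11y^2' has total degree 0+2 = 2.
  Term '13x^7y' has total degree 7+1 = 8.
  Term '9y^5' has total degree 0+5 = 5.
The maximum total degree among all terms is 14.

14


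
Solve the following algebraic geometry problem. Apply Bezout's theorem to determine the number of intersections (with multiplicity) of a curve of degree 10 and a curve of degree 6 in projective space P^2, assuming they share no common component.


Bezout's theorem states the intersection count equals the product of degrees.
Intersection count = 10 * 6 = 60

60


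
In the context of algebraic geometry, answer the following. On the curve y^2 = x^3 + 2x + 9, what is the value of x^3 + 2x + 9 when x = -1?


Compute x^3 + 2x + 9 at x = -1:
x^3 = (-1)^3 = -1
2*x = 2*(-1) = -2
Sum: -1 - 2 + 9 = 6

6


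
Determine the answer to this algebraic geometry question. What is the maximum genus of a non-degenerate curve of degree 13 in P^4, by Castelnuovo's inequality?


Castelnuovo's bound: write d - 1 = m(r-1) + epsilon with 0 <= epsilon < r-1.
d - 1 = 13 - 1 = 12
r - 1 = 4 - 1 = 3
12 = 4*3 + 0, so m = 4, epsilon = 0
pi(d, r) = m(m-1)(r-1)/2 + m*epsilon
= 4*3*3/2 + 4*0
= 36/2 + 0
= 18 + 0 = 18

18


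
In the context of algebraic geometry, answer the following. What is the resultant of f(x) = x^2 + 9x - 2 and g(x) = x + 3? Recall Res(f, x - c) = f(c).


For Res(f, x - c), we evaluate f at x = c.
f(-3) = (-3)^2 + 9*(-3) - 2
= 9 - 27 - 2
= -18 - 2 = -20
Res(f, g) = -20

-20


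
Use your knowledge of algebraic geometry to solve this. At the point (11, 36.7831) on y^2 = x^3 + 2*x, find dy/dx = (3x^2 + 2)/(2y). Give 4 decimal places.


Using implicit differentiation of y^2 = x^3 + 2*x:
2y * dy/dx = 3x^2 + 2
dy/dx = (3x^2 + 2)/(2y)
Numerator: 3*11^2 + 2 = 365
Denominator: 2*36.7831 = 73.5662
dy/dx = 365/73.5662 = 4.9615

4.9615


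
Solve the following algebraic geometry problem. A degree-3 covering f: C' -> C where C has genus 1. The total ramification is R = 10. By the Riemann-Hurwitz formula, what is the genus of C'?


Riemann-Hurwitz formula: 2g' - 2 = d(2g - 2) + R
Given: d = 3, g = 1, R = 10
2g' - 2 = 3*(2*1 - 2) + 10
2g' - 2 = 3*0 + 10
2g' - 2 = 0 + 10 = 10
2g' = 12
g' = 6

6


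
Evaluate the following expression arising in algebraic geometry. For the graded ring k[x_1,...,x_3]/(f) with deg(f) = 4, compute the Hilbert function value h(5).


For R = k[x_1,...,x_n]/(f) with f homogeneous of degree e:
The Hilbert series is (1 - t^e)/(1 - t)^n.
So h(d) = C(d+n-1, n-1) - C(d-e+n-1, n-1) for d >= e.
With n=3, e=4, d=5:
C(5+3-1, 3-1) = C(7, 2) = 21
C(5-4+3-1, 3-1) = C(3, 2) = 3
h(5) = 21 - 3 = 18

18


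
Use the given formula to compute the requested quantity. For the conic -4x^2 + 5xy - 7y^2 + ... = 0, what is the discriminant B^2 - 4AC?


The discriminant of a conic Ax^2 + Bxy + Cy^2 + ... = 0 is B^2 - 4AC.
B^2 = 5^2 = 25
4AC = 4*(-4)*(-7) = 112
Discriminant = 25 - 112 = -87

-87


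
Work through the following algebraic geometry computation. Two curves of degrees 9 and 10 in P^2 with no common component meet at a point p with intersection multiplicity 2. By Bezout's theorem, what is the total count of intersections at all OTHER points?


By Bezout's theorem, the total intersection number is d1 * d2.
Total = 9 * 10 = 90
Intersection multiplicity at p = 2
Remaining intersections = 90 - 2 = 88

88


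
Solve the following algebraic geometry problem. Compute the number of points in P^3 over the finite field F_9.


P^3(F_9) has (q^(n+1) - 1)/(q - 1) points.
= 9^3 + 9^2 + 9^1 + 9^0
= 729 + 81 + 9 + 1
= 820

820
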